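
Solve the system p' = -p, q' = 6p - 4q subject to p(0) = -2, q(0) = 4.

p(t) = -2e^(-t), q(t) = -4e^(-t) + 8e^(-4t)

Coefficient matrix A = [[-1, 0], [6, -4]].
Characteristic polynomial det(A - λI) = λ^2 + 5λ + 4 = 0.
Eigenvalues λ = -1, -4.
For λ=-1: (A-λI) row 2 is [6, -3], so an eigenvector is (1, 2).
For λ=-4: (A-λI) row 1 is [3, 0], so an eigenvector is (0, 1).
General solution: c_1e^(-t)(1,2) + c_2e^(-4t)(0,1).
Applying p(0)=-2, q(0)=4 gives c_1=-2, c_2=8.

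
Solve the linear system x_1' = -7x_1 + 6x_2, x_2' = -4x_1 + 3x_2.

x_1(t) = -3C_1e^(-3t) - C_2e^(-t), x_2(t) = -2C_1e^(-3t) - C_2e^(-t)

Coefficient matrix A = [[-7, 6], [-4, 3]].
Characteristic polynomial det(A - λI) = λ^2 + 4λ + 3 = 0.
Eigenvalues λ = -3, -1.
For λ=-3: (A-λI) row 1 is [-4, 6], so an eigenvector is (-3, -2).
For λ=-1: (A-λI) row 1 is [-6, 6], so an eigenvector is (-1, -1).
General solution: C_1e^(-3t)(-3,-2) + C_2e^(-t)(-1,-1).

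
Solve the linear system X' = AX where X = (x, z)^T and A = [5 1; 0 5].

x(t) = c_1e^(5t) + c_2te^(5t) - 3c_2e^(5t), z(t) = c_2e^(5t)

Coefficient matrix A = [[5, 1], [0, 5]].
Characteristic polynomial det(A - λI) = λ^2 - 10λ + 25 = 0.
Single eigenvalue λ = 5 with algebraic multiplicity 2.
Eigenvector v = (1,0); generalized eigenvector w with (A-λI)w=v is (-3,1).
General solution: e^(5t)[c_1·v + c_2·(t·v + w)].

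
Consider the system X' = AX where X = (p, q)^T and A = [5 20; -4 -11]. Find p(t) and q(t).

p(t) = c_1e^(-3t)sin(4t) - 2c_1e^(-3t)cos(4t) - 2c_2e^(-3t)sin(4t) - c_2e^(-3t)cos(4t), q(t) = c_1e^(-3t)cos(4t) + c_2e^(-3t)sin(4t)

Coefficient matrix A = [[5, 20], [-4, -11]].
Characteristic polynomial det(A - λI) = λ^2 + 6λ + 25 = 0.
Eigenvalues λ = -3 ± 4i (complex conjugate pair).
For λ=-3+4i: an eigenvector is (-2,1) - i(1,0) = (-2 - i, 1).
A real fundamental pair from Re and Im of e^((-3+4i)t)v: X_1 = e^(-3t)(cos(4t)·(-2,1) + sin(4t)·(1,0)), X_2 = e^(-3t)(sin(4t)·(-2,1) - cos(4t)·(1,0)).
General solution: c_1X_1 + c_2X_2.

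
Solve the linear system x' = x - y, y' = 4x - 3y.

Coefficient matrix A = [[1, -1], [4, -3]].
Characteristic polynomial det(A - λI) = λ^2 + 2λ + 1 = 0.
Single eigenvalue λ = -1 with algebraic multiplicity 2.
Eigenvector v = (1,2); generalized eigenvector w with (A-λI)w=v is (2,3).
General solution: e^(-t)[K_1·v + K_2·(t·v + w)].

x(t) = K_1e^(-t) + K_2te^(-t) + 2K_2e^(-t), y(t) = 2K_1e^(-t) + 2K_2te^(-t) + 3K_2e^(-t)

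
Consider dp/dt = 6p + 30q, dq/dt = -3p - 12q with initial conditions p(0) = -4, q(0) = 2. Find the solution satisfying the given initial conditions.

p(t) = 8e^(-3t)sin(3t) - 4e^(-3t)cos(3t), q(t) = -2e^(-3t)sin(3t) + 2e^(-3t)cos(3t)

Coefficient matrix A = [[6, 30], [-3, -12]].
Characteristic polynomial det(A - λI) = λ^2 + 6λ + 18 = 0.
Eigenvalues λ = -3 ± 3i (complex conjugate pair).
For λ=-3+3i: an eigenvector is (-3,1) - i(1,0) = (-3 - i, 1).
A real fundamental pair from Re and Im of e^((-3+3i)t)v: X_1 = e^(-3t)(cos(3t)·(-3,1) + sin(3t)·(1,0)), X_2 = e^(-3t)(sin(3t)·(-3,1) - cos(3t)·(1,0)).
General solution: C_1X_1 + C_2X_2.
Applying p(0)=-4, q(0)=2 gives C_1=2, C_2=-2.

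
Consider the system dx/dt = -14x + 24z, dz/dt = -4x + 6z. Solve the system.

x(t) = -3K_1e^(-6t) - 2K_2e^(-2t), z(t) = -K_1e^(-6t) - K_2e^(-2t)

Coefficient matrix A = [[-14, 24], [-4, 6]].
Characteristic polynomial det(A - λI) = λ^2 + 8λ + 12 = 0.
Eigenvalues λ = -6, -2.
For λ=-6: (A-λI) row 1 is [-8, 24], so an eigenvector is (-3, -1).
For λ=-2: (A-λI) row 1 is [-12, 24], so an eigenvector is (-2, -1).
General solution: K_1e^(-6t)(-3,-1) + K_2e^(-2t)(-2,-1).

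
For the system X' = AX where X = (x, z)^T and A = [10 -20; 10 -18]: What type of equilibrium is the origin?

A = [[10,-20],[10,-18]]; det(A-λI) = λ^2 + 8λ + 20.
λ = -4 ± 2i: negative real part.

stable spiral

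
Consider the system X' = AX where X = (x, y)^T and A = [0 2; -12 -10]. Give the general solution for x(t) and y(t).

x(t) = -K_1e^(-6t) + K_2e^(-4t), y(t) = 3K_1e^(-6t) - 2K_2e^(-4t)

Coefficient matrix A = [[0, 2], [-12, -10]].
Characteristic polynomial det(A - λI) = λ^2 + 10λ + 24 = 0.
Eigenvalues λ = -6, -4.
For λ=-6: (A-λI) row 1 is [6, 2], so an eigenvector is (-1, 3).
For λ=-4: (A-λI) row 1 is [4, 2], so an eigenvector is (1, -2).
General solution: K_1e^(-6t)(-1,3) + K_2e^(-4t)(1,-2).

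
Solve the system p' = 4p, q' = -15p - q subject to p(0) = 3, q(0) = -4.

Coefficient matrix A = [[4, 0], [-15, -1]].
Characteristic polynomial det(A - λI) = λ^2 - 3λ - 4 = 0.
Eigenvalues λ = -1, 4.
For λ=-1: (A-λI) row 1 is [5, 0], so an eigenvector is (0, -1).
For λ=4: (A-λI) row 2 is [-15, -5], so an eigenvector is (1, -3).
General solution: C_1e^(-t)(0,-1) + C_2e^(4t)(1,-3).
Applying p(0)=3, q(0)=-4 gives C_1=-5, C_2=3.

p(t) = 3e^(4t), q(t) = -9e^(4t) + 5e^(-t)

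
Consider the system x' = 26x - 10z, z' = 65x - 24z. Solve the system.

Coefficient matrix A = [[26, -10], [65, -24]].
Characteristic polynomial det(A - λI) = λ^2 - 2λ + 26 = 0.
Eigenvalues λ = 1 ± 5i (complex conjugate pair).
For λ=1+5i: an eigenvector is (1,3) - i(-1,-2) = (1 + i, 3 + 2i).
A real fundamental pair from Re and Im of e^((1+5i)t)v: X_1 = e^(t)(cos(5t)·(1,3) + sin(5t)·(-1,-2)), X_2 = e^(t)(sin(5t)·(1,3) - cos(5t)·(-1,-2)).
General solution: C_1X_1 + C_2X_2.

x(t) = -C_1e^(t)sin(5t) + C_1e^(t)cos(5t) + C_2e^(t)sin(5t) + C_2e^(t)cos(5t), z(t) = -2C_1e^(t)sin(5t) + 3C_1e^(t)cos(5t) + 3C_2e^(t)sin(5t) + 2C_2e^(t)cos(5t)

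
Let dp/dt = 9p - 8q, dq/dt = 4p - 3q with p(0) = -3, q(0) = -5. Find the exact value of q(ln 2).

A = [[9,-8],[4,-3]]; eigenvalues λ = 1, 5.
Eigenvectors: (1,1) for λ=1, (2,1) for λ=5.
From the initial condition, c_1 = -7, c_2 = 2.
q(ln 2) = (-7)(2^1)(1) + (2)(2^5)(1) = 50.

50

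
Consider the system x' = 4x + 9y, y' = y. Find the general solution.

x(t) = c_1e^(4t) - 3c_2e^(t), y(t) = c_2e^(t)

Coefficient matrix A = [[4, 9], [0, 1]].
Characteristic polynomial det(A - λI) = λ^2 - 5λ + 4 = 0.
Eigenvalues λ = 4, 1.
For λ=4: (A-λI) row 1 is [0, 9], so an eigenvector is (1, 0).
For λ=1: (A-λI) row 1 is [3, 9], so an eigenvector is (-3, 1).
General solution: c_1e^(4t)(1,0) + c_2e^(t)(-3,1).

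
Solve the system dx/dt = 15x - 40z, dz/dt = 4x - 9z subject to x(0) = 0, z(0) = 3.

x(t) = -30e^(3t)sin(4t), z(t) = -9e^(3t)sin(4t) + 3e^(3t)cos(4t)

Coefficient matrix A = [[15, -40], [4, -9]].
Characteristic polynomial det(A - λI) = λ^2 - 6λ + 25 = 0.
Eigenvalues λ = 3 ± 4i (complex conjugate pair).
For λ=3+4i: an eigenvector is (3,1) - i(-1,0) = (3 + i, 1).
A real fundamental pair from Re and Im of e^((3+4i)t)v: X_1 = e^(3t)(cos(4t)·(3,1) + sin(4t)·(-1,0)), X_2 = e^(3t)(sin(4t)·(3,1) - cos(4t)·(-1,0)).
General solution: c_1X_1 + c_2X_2.
Applying x(0)=0, z(0)=3 gives c_1=3, c_2=-9.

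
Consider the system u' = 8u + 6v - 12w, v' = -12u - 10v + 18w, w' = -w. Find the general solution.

u(t) = C_1e^(-4t) + C_2e^(2t), v(t) = -2C_1e^(-4t) - C_2e^(2t) + 2C_3e^(-t), w(t) = C_3e^(-t)

Coefficient matrix A = [[8, 6, -12], [-12, -10, 18], [0, 0, -1]].
det(A - λI) = 0 gives eigenvalues λ = -4, 2, -1.
For λ=-4: eigenvector (1,-2,0).
For λ=2: eigenvector (1,-1,0).
For λ=-1: eigenvector (0,2,1).
General solution: C_1e^(-4t)(1,-2,0) + C_2e^(2t)(1,-1,0) + C_3e^(-t)(0,2,1).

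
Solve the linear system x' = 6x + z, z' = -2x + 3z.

Coefficient matrix A = [[6, 1], [-2, 3]].
Characteristic polynomial det(A - λI) = λ^2 - 9λ + 20 = 0.
Eigenvalues λ = 5, 4.
For λ=5: (A-λI) row 1 is [1, 1], so an eigenvector is (-1, 1).
For λ=4: (A-λI) row 1 is [2, 1], so an eigenvector is (1, -2).
General solution: c_1e^(5t)(-1,1) + c_2e^(4t)(1,-2).

x(t) = -c_1e^(5t) + c_2e^(4t), z(t) = c_1e^(5t) - 2c_2e^(4t)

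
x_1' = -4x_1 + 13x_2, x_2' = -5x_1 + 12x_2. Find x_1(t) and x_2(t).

Coefficient matrix A = [[-4, 13], [-5, 12]].
Characteristic polynomial det(A - λI) = λ^2 - 8λ + 17 = 0.
Eigenvalues λ = 4 ± i (complex conjugate pair).
For λ=4+i: an eigenvector is (2,1) - i(-3,-2) = (2 + 3i, 1 + 2i).
A real fundamental pair from Re and Im of e^((4+i)t)v: X_1 = e^(4t)(cos(t)·(2,1) + sin(t)·(-3,-2)), X_2 = e^(4t)(sin(t)·(2,1) - cos(t)·(-3,-2)).
General solution: c_1X_1 + c_2X_2.

x_1(t) = -3c_1e^(4t)sin(t) + 2c_1e^(4t)cos(t) + 2c_2e^(4t)sin(t) + 3c_2e^(4t)cos(t), x_2(t) = -2c_1e^(4t)sin(t) + c_1e^(4t)cos(t) + c_2e^(4t)sin(t) + 2c_2e^(4t)cos(t)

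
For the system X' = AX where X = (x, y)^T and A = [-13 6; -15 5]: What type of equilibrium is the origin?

A = [[-13,6],[-15,5]]; det(A-λI) = λ^2 + 8λ + 25.
λ = -4 ± 3i: negative real part.

stable spiral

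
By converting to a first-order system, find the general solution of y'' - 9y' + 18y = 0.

Let x_1 = y, x_2 = y'. Then x_1' = x_2 and x_2' = -18x_1 + 9x_2.
A = [[0,1],[-18,9]]; det(A-λI) = λ^2 - 9λ + 18.
Eigenvalues λ = 3, 6 with eigenvectors (1,3), (1,6).

y(t) = C_1e^(3t) + C_2e^(6t)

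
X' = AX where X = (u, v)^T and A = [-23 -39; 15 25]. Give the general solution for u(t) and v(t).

Coefficient matrix A = [[-23, -39], [15, 25]].
Characteristic polynomial det(A - λI) = λ^2 - 2λ + 10 = 0.
Eigenvalues λ = 1 ± 3i (complex conjugate pair).
For λ=1+3i: an eigenvector is (3,-2) - i(2,-1) = (3 - 2i, -2 + i).
A real fundamental pair from Re and Im of e^((1+3i)t)v: X_1 = e^(t)(cos(3t)·(3,-2) + sin(3t)·(2,-1)), X_2 = e^(t)(sin(3t)·(3,-2) - cos(3t)·(2,-1)).
General solution: K_1X_1 + K_2X_2.

u(t) = 2K_1e^(t)sin(3t) + 3K_1e^(t)cos(3t) + 3K_2e^(t)sin(3t) - 2K_2e^(t)cos(3t), v(t) = -K_1e^(t)sin(3t) - 2K_1e^(t)cos(3t) - 2K_2e^(t)sin(3t) + K_2e^(t)cos(3t)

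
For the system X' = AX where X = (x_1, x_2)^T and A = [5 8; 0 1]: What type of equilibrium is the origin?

A = [[5,8],[0,1]]; det(A-λI) = λ^2 - 6λ + 5.
λ = 5, 1: both positive.

unstable node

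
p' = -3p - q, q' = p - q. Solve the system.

p(t) = -c_1e^(-2t) - c_2te^(-2t) - c_2e^(-2t), q(t) = c_1e^(-2t) + c_2te^(-2t) + 2c_2e^(-2t)

Coefficient matrix A = [[-3, -1], [1, -1]].
Characteristic polynomial det(A - λI) = λ^2 + 4λ + 4 = 0.
Single eigenvalue λ = -2 with algebraic multiplicity 2.
Eigenvector v = (-1,1); generalized eigenvector w with (A-λI)w=v is (-1,2).
General solution: e^(-2t)[c_1·v + c_2·(t·v + w)].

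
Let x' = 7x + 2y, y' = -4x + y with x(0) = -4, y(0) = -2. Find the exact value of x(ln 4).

A = [[7,2],[-4,1]]; eigenvalues λ = 5, 3.
Eigenvectors: (-1,1) for λ=5, (1,-2) for λ=3.
From the initial condition, c_1 = 10, c_2 = 6.
x(ln 4) = (10)(4^5)(-1) + (6)(4^3)(1) = -9856.

-9856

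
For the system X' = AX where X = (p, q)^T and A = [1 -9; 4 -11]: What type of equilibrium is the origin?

A = [[1,-9],[4,-11]]; det(A-λI) = λ^2 + 10λ + 25.
repeated λ = -5 with a single eigenvector.

stable improper node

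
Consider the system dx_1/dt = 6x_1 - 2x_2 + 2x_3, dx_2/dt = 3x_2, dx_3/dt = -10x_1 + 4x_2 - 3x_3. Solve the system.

Coefficient matrix A = [[6, -2, 2], [0, 3, 0], [-10, 4, -3]].
det(A - λI) = 0 gives eigenvalues λ = 2, 3, 1.
For λ=2: eigenvector (1,0,-2).
For λ=3: eigenvector (-2,1,4).
For λ=1: eigenvector (-2,0,5).
General solution: C_1e^(2t)(1,0,-2) + C_2e^(3t)(-2,1,4) + C_3e^(t)(-2,0,5).

x_1(t) = C_1e^(2t) - 2C_2e^(3t) - 2C_3e^(t), x_2(t) = C_2e^(3t), x_3(t) = -2C_1e^(2t) + 4C_2e^(3t) + 5C_3e^(t)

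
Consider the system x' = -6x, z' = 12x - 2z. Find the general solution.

Coefficient matrix A = [[-6, 0], [12, -2]].
Characteristic polynomial det(A - λI) = λ^2 + 8λ + 12 = 0.
Eigenvalues λ = -2, -6.
For λ=-2: (A-λI) row 1 is [-4, 0], so an eigenvector is (0, -1).
For λ=-6: (A-λI) row 2 is [12, 4], so an eigenvector is (1, -3).
General solution: K_1e^(-2t)(0,-1) + K_2e^(-6t)(1,-3).

x(t) = K_2e^(-6t), z(t) = -K_1e^(-2t) - 3K_2e^(-6t)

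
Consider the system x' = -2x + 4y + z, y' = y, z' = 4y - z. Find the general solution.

x(t) = K_1e^(-2t) + 2K_2e^(t) + K_3e^(-t), y(t) = K_2e^(t), z(t) = 2K_2e^(t) + K_3e^(-t)

Coefficient matrix A = [[-2, 4, 1], [0, 1, 0], [0, 4, -1]].
det(A - λI) = 0 gives eigenvalues λ = -2, 1, -1.
For λ=-2: eigenvector (1,0,0).
For λ=1: eigenvector (2,1,2).
For λ=-1: eigenvector (1,0,1).
General solution: K_1e^(-2t)(1,0,0) + K_2e^(t)(2,1,2) + K_3e^(-t)(1,0,1).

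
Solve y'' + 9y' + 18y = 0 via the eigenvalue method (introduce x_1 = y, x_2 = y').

Let x_1 = y, x_2 = y'. Then x_1' = x_2 and x_2' = -18x_1 - 9x_2.
A = [[0,1],[-18,-9]]; det(A-λI) = λ^2 + 9λ + 18.
Eigenvalues λ = -3, -6 with eigenvectors (1,-3), (1,-6).

y(t) = c_1e^(-3t) + c_2e^(-6t)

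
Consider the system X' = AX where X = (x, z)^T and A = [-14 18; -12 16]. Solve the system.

Coefficient matrix A = [[-14, 18], [-12, 16]].
Characteristic polynomial det(A - λI) = λ^2 - 2λ - 8 = 0.
Eigenvalues λ = -2, 4.
For λ=-2: (A-λI) row 1 is [-12, 18], so an eigenvector is (3, 2).
For λ=4: (A-λI) row 1 is [-18, 18], so an eigenvector is (1, 1).
General solution: K_1e^(-2t)(3,2) + K_2e^(4t)(1,1).

x(t) = 3K_1e^(-2t) + K_2e^(4t), z(t) = 2K_1e^(-2t) + K_2e^(4t)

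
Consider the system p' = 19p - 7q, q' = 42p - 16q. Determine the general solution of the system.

p(t) = c_1e^(5t) - c_2e^(-2t), q(t) = 2c_1e^(5t) - 3c_2e^(-2t)

Coefficient matrix A = [[19, -7], [42, -16]].
Characteristic polynomial det(A - λI) = λ^2 - 3λ - 10 = 0.
Eigenvalues λ = 5, -2.
For λ=5: (A-λI) row 1 is [14, -7], so an eigenvector is (1, 2).
For λ=-2: (A-λI) row 1 is [21, -7], so an eigenvector is (-1, -3).
General solution: c_1e^(5t)(1,2) + c_2e^(-2t)(-1,-3).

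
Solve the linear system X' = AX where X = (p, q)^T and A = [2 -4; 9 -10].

Coefficient matrix A = [[2, -4], [9, -10]].
Characteristic polynomial det(A - λI) = λ^2 + 8λ + 16 = 0.
Single eigenvalue λ = -4 with algebraic multiplicity 2.
Eigenvector v = (-2,-3); generalized eigenvector w with (A-λI)w=v is (-1,-1).
General solution: e^(-4t)[c_1·v + c_2·(t·v + w)].

p(t) = -2c_1e^(-4t) - 2c_2te^(-4t) - c_2e^(-4t), q(t) = -3c_1e^(-4t) - 3c_2te^(-4t) - c_2e^(-4t)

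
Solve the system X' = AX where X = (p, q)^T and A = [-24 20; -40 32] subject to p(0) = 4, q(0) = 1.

p(t) = -23e^(4t)sin(4t) + 4e^(4t)cos(4t), q(t) = -33e^(4t)sin(4t) + e^(4t)cos(4t)

Coefficient matrix A = [[-24, 20], [-40, 32]].
Characteristic polynomial det(A - λI) = λ^2 - 8λ + 32 = 0.
Eigenvalues λ = 4 ± 4i (complex conjugate pair).
For λ=4+4i: an eigenvector is (2,3) - i(1,1) = (2 - i, 3 - i).
A real fundamental pair from Re and Im of e^((4+4i)t)v: X_1 = e^(4t)(cos(4t)·(2,3) + sin(4t)·(1,1)), X_2 = e^(4t)(sin(4t)·(2,3) - cos(4t)·(1,1)).
General solution: c_1X_1 + c_2X_2.
Applying p(0)=4, q(0)=1 gives c_1=-3, c_2=-10.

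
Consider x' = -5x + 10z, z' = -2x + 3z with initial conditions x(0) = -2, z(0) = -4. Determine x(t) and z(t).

x(t) = -16e^(-t)sin(2t) - 2e^(-t)cos(2t), z(t) = -6e^(-t)sin(2t) - 4e^(-t)cos(2t)

Coefficient matrix A = [[-5, 10], [-2, 3]].
Characteristic polynomial det(A - λI) = λ^2 + 2λ + 5 = 0.
Eigenvalues λ = -1 ± 2i (complex conjugate pair).
For λ=-1+2i: an eigenvector is (-1,0) - i(2,1) = (-1 - 2i, 0 - i).
A real fundamental pair from Re and Im of e^((-1+2i)t)v: X_1 = e^(-t)(cos(2t)·(-1,0) + sin(2t)·(2,1)), X_2 = e^(-t)(sin(2t)·(-1,0) - cos(2t)·(2,1)).
General solution: C_1X_1 + C_2X_2.
Applying x(0)=-2, z(0)=-4 gives C_1=-6, C_2=4.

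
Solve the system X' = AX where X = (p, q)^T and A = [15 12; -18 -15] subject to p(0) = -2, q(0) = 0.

Coefficient matrix A = [[15, 12], [-18, -15]].
Characteristic polynomial det(A - λI) = λ^2 - 9 = 0.
Eigenvalues λ = 3, -3.
For λ=3: (A-λI) row 1 is [12, 12], so an eigenvector is (1, -1).
For λ=-3: (A-λI) row 1 is [18, 12], so an eigenvector is (-2, 3).
General solution: K_1e^(3t)(1,-1) + K_2e^(-3t)(-2,3).
Applying p(0)=-2, q(0)=0 gives K_1=-6, K_2=-2.

p(t) = -6e^(3t) + 4e^(-3t), q(t) = 6e^(3t) - 6e^(-3t)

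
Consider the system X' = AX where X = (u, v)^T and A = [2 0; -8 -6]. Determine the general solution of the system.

Coefficient matrix A = [[2, 0], [-8, -6]].
Characteristic polynomial det(A - λI) = λ^2 + 4λ - 12 = 0.
Eigenvalues λ = -6, 2.
For λ=-6: (A-λI) row 1 is [8, 0], so an eigenvector is (0, -1).
For λ=2: (A-λI) row 2 is [-8, -8], so an eigenvector is (1, -1).
General solution: C_1e^(-6t)(0,-1) + C_2e^(2t)(1,-1).

u(t) = C_2e^(2t), v(t) = -C_1e^(-6t) - C_2e^(2t)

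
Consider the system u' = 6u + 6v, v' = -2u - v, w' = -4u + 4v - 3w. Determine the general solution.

Coefficient matrix A = [[6, 6, 0], [-2, -1, 0], [-4, 4, -3]].
det(A - λI) = 0 gives eigenvalues λ = 3, 2, -3.
For λ=3: eigenvector (-2,1,2).
For λ=2: eigenvector (-3,2,4).
For λ=-3: eigenvector (0,0,1).
General solution: C_1e^(3t)(-2,1,2) + C_2e^(2t)(-3,2,4) + C_3e^(-3t)(0,0,1).

u(t) = -2C_1e^(3t) - 3C_2e^(2t), v(t) = C_1e^(3t) + 2C_2e^(2t), w(t) = 2C_1e^(3t) + 4C_2e^(2t) + C_3e^(-3t)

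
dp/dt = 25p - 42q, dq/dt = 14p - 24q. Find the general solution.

Coefficient matrix A = [[25, -42], [14, -24]].
Characteristic polynomial det(A - λI) = λ^2 - λ - 12 = 0.
Eigenvalues λ = 4, -3.
For λ=4: (A-λI) row 1 is [21, -42], so an eigenvector is (2, 1).
For λ=-3: (A-λI) row 1 is [28, -42], so an eigenvector is (3, 2).
General solution: c_1e^(4t)(2,1) + c_2e^(-3t)(3,2).

p(t) = 2c_1e^(4t) + 3c_2e^(-3t), q(t) = c_1e^(4t) + 2c_2e^(-3t)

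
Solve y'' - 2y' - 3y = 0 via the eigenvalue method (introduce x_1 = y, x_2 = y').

y(t) = C_1e^(3t) + C_2e^(-t)

Let x_1 = y, x_2 = y'. Then x_1' = x_2 and x_2' = 3x_1 + 2x_2.
A = [[0,1],[3,2]]; det(A-λI) = λ^2 - 2λ - 3.
Eigenvalues λ = 3, -1 with eigenvectors (1,3), (1,-1).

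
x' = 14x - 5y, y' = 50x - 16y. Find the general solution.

x(t) = K_1e^(-t)cos(5t) + K_2e^(-t)sin(5t), y(t) = K_1e^(-t)sin(5t) + 3K_1e^(-t)cos(5t) + 3K_2e^(-t)sin(5t) - K_2e^(-t)cos(5t)

Coefficient matrix A = [[14, -5], [50, -16]].
Characteristic polynomial det(A - λI) = λ^2 + 2λ + 26 = 0.
Eigenvalues λ = -1 ± 5i (complex conjugate pair).
For λ=-1+5i: an eigenvector is (1,3) - i(0,1) = (1, 3 - i).
A real fundamental pair from Re and Im of e^((-1+5i)t)v: X_1 = e^(-t)(cos(5t)·(1,3) + sin(5t)·(0,1)), X_2 = e^(-t)(sin(5t)·(1,3) - cos(5t)·(0,1)).
General solution: K_1X_1 + K_2X_2.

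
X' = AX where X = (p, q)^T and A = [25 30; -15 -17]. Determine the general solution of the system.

p(t) = -K_1e^(4t)sin(3t) - 3K_1e^(4t)cos(3t) - 3K_2e^(4t)sin(3t) + K_2e^(4t)cos(3t), q(t) = K_1e^(4t)sin(3t) + 2K_1e^(4t)cos(3t) + 2K_2e^(4t)sin(3t) - K_2e^(4t)cos(3t)

Coefficient matrix A = [[25, 30], [-15, -17]].
Characteristic polynomial det(A - λI) = λ^2 - 8λ + 25 = 0.
Eigenvalues λ = 4 ± 3i (complex conjugate pair).
For λ=4+3i: an eigenvector is (-3,2) - i(-1,1) = (-3 + i, 2 - i).
A real fundamental pair from Re and Im of e^((4+3i)t)v: X_1 = e^(4t)(cos(3t)·(-3,2) + sin(3t)·(-1,1)), X_2 = e^(4t)(sin(3t)·(-3,2) - cos(3t)·(-1,1)).
General solution: K_1X_1 + K_2X_2.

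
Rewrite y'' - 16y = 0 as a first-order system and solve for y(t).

Let x_1 = y, x_2 = y'. Then x_1' = x_2 and x_2' = 16x_1.
A = [[0,1],[16,0]]; det(A-λI) = λ^2 - 16.
Eigenvalues λ = -4, 4 with eigenvectors (1,-4), (1,4).

y(t) = c_1e^(-4t) + c_2e^(4t)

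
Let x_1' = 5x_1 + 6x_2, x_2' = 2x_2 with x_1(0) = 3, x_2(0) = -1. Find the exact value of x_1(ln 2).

40

A = [[5,6],[0,2]]; eigenvalues λ = 5, 2.
Eigenvectors: (-1,0) for λ=5, (2,-1) for λ=2.
From the initial condition, c_1 = -1, c_2 = 1.
x_1(ln 2) = (-1)(2^5)(-1) + (1)(2^2)(2) = 40.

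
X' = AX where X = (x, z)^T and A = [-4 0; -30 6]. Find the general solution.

x(t) = -c_2e^(-4t), z(t) = -c_1e^(6t) - 3c_2e^(-4t)

Coefficient matrix A = [[-4, 0], [-30, 6]].
Characteristic polynomial det(A - λI) = λ^2 - 2λ - 24 = 0.
Eigenvalues λ = 6, -4.
For λ=6: (A-λI) row 1 is [-10, 0], so an eigenvector is (0, -1).
For λ=-4: (A-λI) row 2 is [-30, 10], so an eigenvector is (-1, -3).
General solution: c_1e^(6t)(0,-1) + c_2e^(-4t)(-1,-3).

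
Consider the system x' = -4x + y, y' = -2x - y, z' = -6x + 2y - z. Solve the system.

Coefficient matrix A = [[-4, 1, 0], [-2, -1, 0], [-6, 2, -1]].
det(A - λI) = 0 gives eigenvalues λ = -3, -2, -1.
For λ=-3: eigenvector (1,1,2).
For λ=-2: eigenvector (1,2,2).
For λ=-1: eigenvector (0,0,1).
General solution: K_1e^(-3t)(1,1,2) + K_2e^(-2t)(1,2,2) + K_3e^(-t)(0,0,1).

x(t) = K_1e^(-3t) + K_2e^(-2t), y(t) = K_1e^(-3t) + 2K_2e^(-2t), z(t) = 2K_1e^(-3t) + 2K_2e^(-2t) + K_3e^(-t)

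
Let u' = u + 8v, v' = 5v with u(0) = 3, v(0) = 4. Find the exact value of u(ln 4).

A = [[1,8],[0,5]]; eigenvalues λ = 1, 5.
Eigenvectors: (-1,0) for λ=1, (-2,-1) for λ=5.
From the initial condition, c_1 = 5, c_2 = -4.
u(ln 4) = (5)(4^1)(-1) + (-4)(4^5)(-2) = 8172.

8172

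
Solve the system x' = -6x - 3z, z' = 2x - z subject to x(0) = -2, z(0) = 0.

Coefficient matrix A = [[-6, -3], [2, -1]].
Characteristic polynomial det(A - λI) = λ^2 + 7λ + 12 = 0.
Eigenvalues λ = -4, -3.
For λ=-4: (A-λI) row 1 is [-2, -3], so an eigenvector is (3, -2).
For λ=-3: (A-λI) row 1 is [-3, -3], so an eigenvector is (-1, 1).
General solution: c_1e^(-4t)(3,-2) + c_2e^(-3t)(-1,1).
Applying x(0)=-2, z(0)=0 gives c_1=-2, c_2=-4.

x(t) = 4e^(-3t) - 6e^(-4t), z(t) = -4e^(-3t) + 4e^(-4t)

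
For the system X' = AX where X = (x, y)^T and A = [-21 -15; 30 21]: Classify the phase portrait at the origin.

A = [[-21,-15],[30,21]]; det(A-λI) = λ^2 + 9.
λ = 0 ± 3i: zero real part.

center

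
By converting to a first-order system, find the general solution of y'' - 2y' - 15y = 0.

y(t) = c_1e^(-3t) + c_2e^(5t)

Let x_1 = y, x_2 = y'. Then x_1' = x_2 and x_2' = 15x_1 + 2x_2.
A = [[0,1],[15,2]]; det(A-λI) = λ^2 - 2λ - 15.
Eigenvalues λ = -3, 5 with eigenvectors (1,-3), (1,5).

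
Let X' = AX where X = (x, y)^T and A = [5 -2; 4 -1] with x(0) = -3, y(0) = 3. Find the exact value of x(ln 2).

A = [[5,-2],[4,-1]]; eigenvalues λ = 3, 1.
Eigenvectors: (-1,-1) for λ=3, (-1,-2) for λ=1.
From the initial condition, c_1 = 9, c_2 = -6.
x(ln 2) = (9)(2^3)(-1) + (-6)(2^1)(-1) = -60.

-60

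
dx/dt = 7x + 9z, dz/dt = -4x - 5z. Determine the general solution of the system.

Coefficient matrix A = [[7, 9], [-4, -5]].
Characteristic polynomial det(A - λI) = λ^2 - 2λ + 1 = 0.
Single eigenvalue λ = 1 with algebraic multiplicity 2.
Eigenvector v = (3,-2); generalized eigenvector w with (A-λI)w=v is (-1,1).
General solution: e^(t)[c_1·v + c_2·(t·v + w)].

x(t) = 3c_1e^(t) + 3c_2te^(t) - c_2e^(t), z(t) = -2c_1e^(t) - 2c_2te^(t) + c_2e^(t)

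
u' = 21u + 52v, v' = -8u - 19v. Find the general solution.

u(t) = 3C_1e^(t)sin(4t) - 2C_1e^(t)cos(4t) - 2C_2e^(t)sin(4t) - 3C_2e^(t)cos(4t), v(t) = -C_1e^(t)sin(4t) + C_1e^(t)cos(4t) + C_2e^(t)sin(4t) + C_2e^(t)cos(4t)

Coefficient matrix A = [[21, 52], [-8, -19]].
Characteristic polynomial det(A - λI) = λ^2 - 2λ + 17 = 0.
Eigenvalues λ = 1 ± 4i (complex conjugate pair).
For λ=1+4i: an eigenvector is (-2,1) - i(3,-1) = (-2 - 3i, 1 + i).
A real fundamental pair from Re and Im of e^((1+4i)t)v: X_1 = e^(t)(cos(4t)·(-2,1) + sin(4t)·(3,-1)), X_2 = e^(t)(sin(4t)·(-2,1) - cos(4t)·(3,-1)).
General solution: C_1X_1 + C_2X_2.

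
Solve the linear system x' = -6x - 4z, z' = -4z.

Coefficient matrix A = [[-6, -4], [0, -4]].
Characteristic polynomial det(A - λI) = λ^2 + 10λ + 24 = 0.
Eigenvalues λ = -4, -6.
For λ=-4: (A-λI) row 1 is [-2, -4], so an eigenvector is (2, -1).
For λ=-6: (A-λI) row 1 is [0, -4], so an eigenvector is (-1, 0).
General solution: K_1e^(-4t)(2,-1) + K_2e^(-6t)(-1,0).

x(t) = 2K_1e^(-4t) - K_2e^(-6t), z(t) = -K_1e^(-4t)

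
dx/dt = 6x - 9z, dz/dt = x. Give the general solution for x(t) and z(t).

Coefficient matrix A = [[6, -9], [1, 0]].
Characteristic polynomial det(A - λI) = λ^2 - 6λ + 9 = 0.
Single eigenvalue λ = 3 with algebraic multiplicity 2.
Eigenvector v = (3,1); generalized eigenvector w with (A-λI)w=v is (1,0).
General solution: e^(3t)[K_1·v + K_2·(t·v + w)].

x(t) = 3K_1e^(3t) + 3K_2te^(3t) + K_2e^(3t), z(t) = K_1e^(3t) + K_2te^(3t)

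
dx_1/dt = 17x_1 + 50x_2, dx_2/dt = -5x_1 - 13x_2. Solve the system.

x_1(t) = K_1e^(2t)sin(5t) - 3K_1e^(2t)cos(5t) - 3K_2e^(2t)sin(5t) - K_2e^(2t)cos(5t), x_2(t) = K_1e^(2t)cos(5t) + K_2e^(2t)sin(5t)

Coefficient matrix A = [[17, 50], [-5, -13]].
Characteristic polynomial det(A - λI) = λ^2 - 4λ + 29 = 0.
Eigenvalues λ = 2 ± 5i (complex conjugate pair).
For λ=2+5i: an eigenvector is (-3,1) - i(1,0) = (-3 - i, 1).
A real fundamental pair from Re and Im of e^((2+5i)t)v: X_1 = e^(2t)(cos(5t)·(-3,1) + sin(5t)·(1,0)), X_2 = e^(2t)(sin(5t)·(-3,1) - cos(5t)·(1,0)).
General solution: K_1X_1 + K_2X_2.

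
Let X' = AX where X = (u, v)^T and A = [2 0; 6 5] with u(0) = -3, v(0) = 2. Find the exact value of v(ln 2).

-104

A = [[2,0],[6,5]]; eigenvalues λ = 2, 5.
Eigenvectors: (-1,2) for λ=2, (0,-1) for λ=5.
From the initial condition, c_1 = 3, c_2 = 4.
v(ln 2) = (3)(2^2)(2) + (4)(2^5)(-1) = -104.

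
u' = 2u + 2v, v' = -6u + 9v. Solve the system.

Coefficient matrix A = [[2, 2], [-6, 9]].
Characteristic polynomial det(A - λI) = λ^2 - 11λ + 30 = 0.
Eigenvalues λ = 6, 5.
For λ=6: (A-λI) row 1 is [-4, 2], so an eigenvector is (1, 2).
For λ=5: (A-λI) row 1 is [-3, 2], so an eigenvector is (-2, -3).
General solution: C_1e^(6t)(1,2) + C_2e^(5t)(-2,-3).

u(t) = C_1e^(6t) - 2C_2e^(5t), v(t) = 2C_1e^(6t) - 3C_2e^(5t)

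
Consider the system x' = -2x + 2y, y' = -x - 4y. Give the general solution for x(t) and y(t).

x(t) = -c_1e^(-3t)sin(t) - c_1e^(-3t)cos(t) - c_2e^(-3t)sin(t) + c_2e^(-3t)cos(t), y(t) = c_1e^(-3t)sin(t) - c_2e^(-3t)cos(t)

Coefficient matrix A = [[-2, 2], [-1, -4]].
Characteristic polynomial det(A - λI) = λ^2 + 6λ + 10 = 0.
Eigenvalues λ = -3 ± i (complex conjugate pair).
For λ=-3+i: an eigenvector is (-1,0) - i(-1,1) = (-1 + i, 0 - i).
A real fundamental pair from Re and Im of e^((-3+i)t)v: X_1 = e^(-3t)(cos(t)·(-1,0) + sin(t)·(-1,1)), X_2 = e^(-3t)(sin(t)·(-1,0) - cos(t)·(-1,1)).
General solution: c_1X_1 + c_2X_2.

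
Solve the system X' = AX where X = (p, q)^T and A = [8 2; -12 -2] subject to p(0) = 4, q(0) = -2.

p(t) = 10e^(4t) - 6e^(2t), q(t) = -20e^(4t) + 18e^(2t)

Coefficient matrix A = [[8, 2], [-12, -2]].
Characteristic polynomial det(A - λI) = λ^2 - 6λ + 8 = 0.
Eigenvalues λ = 2, 4.
For λ=2: (A-λI) row 1 is [6, 2], so an eigenvector is (1, -3).
For λ=4: (A-λI) row 1 is [4, 2], so an eigenvector is (1, -2).
General solution: c_1e^(2t)(1,-3) + c_2e^(4t)(1,-2).
Applying p(0)=4, q(0)=-2 gives c_1=-6, c_2=10.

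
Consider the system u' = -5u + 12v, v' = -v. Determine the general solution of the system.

Coefficient matrix A = [[-5, 12], [0, -1]].
Characteristic polynomial det(A - λI) = λ^2 + 6λ + 5 = 0.
Eigenvalues λ = -1, -5.
For λ=-1: (A-λI) row 1 is [-4, 12], so an eigenvector is (-3, -1).
For λ=-5: (A-λI) row 1 is [0, 12], so an eigenvector is (-1, 0).
General solution: K_1e^(-t)(-3,-1) + K_2e^(-5t)(-1,0).

u(t) = -3K_1e^(-t) - K_2e^(-5t), v(t) = -K_1e^(-t)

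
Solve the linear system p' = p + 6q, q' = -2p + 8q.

p(t) = 2K_1e^(4t) + 3K_2e^(5t), q(t) = K_1e^(4t) + 2K_2e^(5t)

Coefficient matrix A = [[1, 6], [-2, 8]].
Characteristic polynomial det(A - λI) = λ^2 - 9λ + 20 = 0.
Eigenvalues λ = 4, 5.
For λ=4: (A-λI) row 1 is [-3, 6], so an eigenvector is (2, 1).
For λ=5: (A-λI) row 1 is [-4, 6], so an eigenvector is (3, 2).
General solution: K_1e^(4t)(2,1) + K_2e^(5t)(3,2).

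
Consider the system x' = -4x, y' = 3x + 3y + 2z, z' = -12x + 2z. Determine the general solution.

x(t) = C_1e^(-4t), y(t) = -C_1e^(-4t) + C_2e^(3t) - 2C_3e^(2t), z(t) = 2C_1e^(-4t) + C_3e^(2t)

Coefficient matrix A = [[-4, 0, 0], [3, 3, 2], [-12, 0, 2]].
det(A - λI) = 0 gives eigenvalues λ = -4, 3, 2.
For λ=-4: eigenvector (1,-1,2).
For λ=3: eigenvector (0,1,0).
For λ=2: eigenvector (0,-2,1).
General solution: C_1e^(-4t)(1,-1,2) + C_2e^(3t)(0,1,0) + C_3e^(2t)(0,-2,1).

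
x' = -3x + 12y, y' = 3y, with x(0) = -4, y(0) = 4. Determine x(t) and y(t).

Coefficient matrix A = [[-3, 12], [0, 3]].
Characteristic polynomial det(A - λI) = λ^2 - 9 = 0.
Eigenvalues λ = 3, -3.
For λ=3: (A-λI) row 1 is [-6, 12], so an eigenvector is (2, 1).
For λ=-3: (A-λI) row 1 is [0, 12], so an eigenvector is (1, 0).
General solution: C_1e^(3t)(2,1) + C_2e^(-3t)(1,0).
Applying x(0)=-4, y(0)=4 gives C_1=4, C_2=-12.

x(t) = 8e^(3t) - 12e^(-3t), y(t) = 4e^(3t)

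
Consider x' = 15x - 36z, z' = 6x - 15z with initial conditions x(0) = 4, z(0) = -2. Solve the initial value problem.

Coefficient matrix A = [[15, -36], [6, -15]].
Characteristic polynomial det(A - λI) = λ^2 - 9 = 0.
Eigenvalues λ = -3, 3.
For λ=-3: (A-λI) row 1 is [18, -36], so an eigenvector is (2, 1).
For λ=3: (A-λI) row 1 is [12, -36], so an eigenvector is (3, 1).
General solution: C_1e^(-3t)(2,1) + C_2e^(3t)(3,1).
Applying x(0)=4, z(0)=-2 gives C_1=-10, C_2=8.

x(t) = 24e^(3t) - 20e^(-3t), z(t) = 8e^(3t) - 10e^(-3t)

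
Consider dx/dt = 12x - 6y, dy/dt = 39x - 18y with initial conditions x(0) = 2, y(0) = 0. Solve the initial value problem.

x(t) = 10e^(-3t)sin(3t) + 2e^(-3t)cos(3t), y(t) = 26e^(-3t)sin(3t)

Coefficient matrix A = [[12, -6], [39, -18]].
Characteristic polynomial det(A - λI) = λ^2 + 6λ + 18 = 0.
Eigenvalues λ = -3 ± 3i (complex conjugate pair).
For λ=-3+3i: an eigenvector is (1,3) - i(-1,-2) = (1 + i, 3 + 2i).
A real fundamental pair from Re and Im of e^((-3+3i)t)v: X_1 = e^(-3t)(cos(3t)·(1,3) + sin(3t)·(-1,-2)), X_2 = e^(-3t)(sin(3t)·(1,3) - cos(3t)·(-1,-2)).
General solution: C_1X_1 + C_2X_2.
Applying x(0)=2, y(0)=0 gives C_1=-4, C_2=6.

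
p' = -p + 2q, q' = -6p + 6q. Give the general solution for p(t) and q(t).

p(t) = 2c_1e^(2t) - c_2e^(3t), q(t) = 3c_1e^(2t) - 2c_2e^(3t)

Coefficient matrix A = [[-1, 2], [-6, 6]].
Characteristic polynomial det(A - λI) = λ^2 - 5λ + 6 = 0.
Eigenvalues λ = 2, 3.
For λ=2: (A-λI) row 1 is [-3, 2], so an eigenvector is (2, 3).
For λ=3: (A-λI) row 1 is [-4, 2], so an eigenvector is (-1, -2).
General solution: c_1e^(2t)(2,3) + c_2e^(3t)(-1,-2).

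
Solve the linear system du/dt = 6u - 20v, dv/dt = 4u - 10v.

u(t) = 2K_1e^(-2t)sin(4t) + K_1e^(-2t)cos(4t) + K_2e^(-2t)sin(4t) - 2K_2e^(-2t)cos(4t), v(t) = K_1e^(-2t)sin(4t) - K_2e^(-2t)cos(4t)

Coefficient matrix A = [[6, -20], [4, -10]].
Characteristic polynomial det(A - λI) = λ^2 + 4λ + 20 = 0.
Eigenvalues λ = -2 ± 4i (complex conjugate pair).
For λ=-2+4i: an eigenvector is (1,0) - i(2,1) = (1 - 2i, 0 - i).
A real fundamental pair from Re and Im of e^((-2+4i)t)v: X_1 = e^(-2t)(cos(4t)·(1,0) + sin(4t)·(2,1)), X_2 = e^(-2t)(sin(4t)·(1,0) - cos(4t)·(2,1)).
General solution: K_1X_1 + K_2X_2.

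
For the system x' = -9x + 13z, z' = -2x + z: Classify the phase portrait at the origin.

stable spiral

A = [[-9,13],[-2,1]]; det(A-λI) = λ^2 + 8λ + 17.
λ = -4 ± i: negative real part.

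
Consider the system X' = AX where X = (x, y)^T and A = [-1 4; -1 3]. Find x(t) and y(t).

Coefficient matrix A = [[-1, 4], [-1, 3]].
Characteristic polynomial det(A - λI) = λ^2 - 2λ + 1 = 0.
Single eigenvalue λ = 1 with algebraic multiplicity 2.
Eigenvector v = (-2,-1); generalized eigenvector w with (A-λI)w=v is (1,0).
General solution: e^(t)[c_1·v + c_2·(t·v + w)].

x(t) = -2c_1e^(t) - 2c_2te^(t) + c_2e^(t), y(t) = -c_1e^(t) - c_2te^(t)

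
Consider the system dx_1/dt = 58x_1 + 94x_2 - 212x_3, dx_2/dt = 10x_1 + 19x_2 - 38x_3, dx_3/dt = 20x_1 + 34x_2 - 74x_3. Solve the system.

x_1(t) = -11K_1e^(-2t) + 6K_2e^(3t) - 8K_3e^(2t), x_2(t) = -2K_1e^(-2t) + K_2e^(3t) - 2K_3e^(2t), x_3(t) = -4K_1e^(-2t) + 2K_2e^(3t) - 3K_3e^(2t)

Coefficient matrix A = [[58, 94, -212], [10, 19, -38], [20, 34, -74]].
det(A - λI) = 0 gives eigenvalues λ = -2, 3, 2.
For λ=-2: eigenvector (-11,-2,-4).
For λ=3: eigenvector (6,1,2).
For λ=2: eigenvector (-8,-2,-3).
General solution: K_1e^(-2t)(-11,-2,-4) + K_2e^(3t)(6,1,2) + K_3e^(2t)(-8,-2,-3).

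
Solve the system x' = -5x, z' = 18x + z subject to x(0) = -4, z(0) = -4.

x(t) = -4e^(-5t), z(t) = -16e^(t) + 12e^(-5t)

Coefficient matrix A = [[-5, 0], [18, 1]].
Characteristic polynomial det(A - λI) = λ^2 + 4λ - 5 = 0.
Eigenvalues λ = -5, 1.
For λ=-5: (A-λI) row 2 is [18, 6], so an eigenvector is (1, -3).
For λ=1: (A-λI) row 1 is [-6, 0], so an eigenvector is (0, -1).
General solution: K_1e^(-5t)(1,-3) + K_2e^(t)(0,-1).
Applying x(0)=-4, z(0)=-4 gives K_1=-4, K_2=16.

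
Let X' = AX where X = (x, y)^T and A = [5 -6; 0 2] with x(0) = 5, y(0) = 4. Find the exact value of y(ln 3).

A = [[5,-6],[0,2]]; eigenvalues λ = 5, 2.
Eigenvectors: (1,0) for λ=5, (-2,-1) for λ=2.
From the initial condition, c_1 = -3, c_2 = -4.
y(ln 3) = (-3)(3^5)(0) + (-4)(3^2)(-1) = 36.

36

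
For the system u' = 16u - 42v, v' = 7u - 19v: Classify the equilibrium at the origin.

saddle

A = [[16,-42],[7,-19]]; det(A-λI) = λ^2 + 3λ - 10.
λ = -5, 2: opposite signs.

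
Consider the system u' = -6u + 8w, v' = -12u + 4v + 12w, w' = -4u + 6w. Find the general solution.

Coefficient matrix A = [[-6, 0, 8], [-12, 4, 12], [-4, 0, 6]].
det(A - λI) = 0 gives eigenvalues λ = 2, 4, -2.
For λ=2: eigenvector (1,0,1).
For λ=4: eigenvector (0,1,0).
For λ=-2: eigenvector (2,2,1).
General solution: C_1e^(2t)(1,0,1) + C_2e^(4t)(0,1,0) + C_3e^(-2t)(2,2,1).

u(t) = C_1e^(2t) + 2C_3e^(-2t), v(t) = C_2e^(4t) + 2C_3e^(-2t), w(t) = C_1e^(2t) + C_3e^(-2t)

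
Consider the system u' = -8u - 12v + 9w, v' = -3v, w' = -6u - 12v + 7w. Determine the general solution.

Coefficient matrix A = [[-8, -12, 9], [0, -3, 0], [-6, -12, 7]].
det(A - λI) = 0 gives eigenvalues λ = -3, 1, -2.
For λ=-3: eigenvector (3,1,3).
For λ=1: eigenvector (1,0,1).
For λ=-2: eigenvector (-3,0,-2).
General solution: C_1e^(-3t)(3,1,3) + C_2e^(t)(1,0,1) + C_3e^(-2t)(-3,0,-2).

u(t) = 3C_1e^(-3t) + C_2e^(t) - 3C_3e^(-2t), v(t) = C_1e^(-3t), w(t) = 3C_1e^(-3t) + C_2e^(t) - 2C_3e^(-2t)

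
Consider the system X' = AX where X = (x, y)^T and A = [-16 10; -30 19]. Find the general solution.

Coefficient matrix A = [[-16, 10], [-30, 19]].
Characteristic polynomial det(A - λI) = λ^2 - 3λ - 4 = 0.
Eigenvalues λ = -1, 4.
For λ=-1: (A-λI) row 1 is [-15, 10], so an eigenvector is (2, 3).
For λ=4: (A-λI) row 1 is [-20, 10], so an eigenvector is (-1, -2).
General solution: c_1e^(-t)(2,3) + c_2e^(4t)(-1,-2).

x(t) = 2c_1e^(-t) - c_2e^(4t), y(t) = 3c_1e^(-t) - 2c_2e^(4t)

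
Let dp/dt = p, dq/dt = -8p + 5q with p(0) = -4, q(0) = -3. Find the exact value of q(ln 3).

1191

A = [[1,0],[-8,5]]; eigenvalues λ = 1, 5.
Eigenvectors: (1,2) for λ=1, (0,-1) for λ=5.
From the initial condition, c_1 = -4, c_2 = -5.
q(ln 3) = (-4)(3^1)(2) + (-5)(3^5)(-1) = 1191.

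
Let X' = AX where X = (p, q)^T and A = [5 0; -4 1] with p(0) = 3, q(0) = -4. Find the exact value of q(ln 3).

-732

A = [[5,0],[-4,1]]; eigenvalues λ = 1, 5.
Eigenvectors: (0,1) for λ=1, (-1,1) for λ=5.
From the initial condition, c_1 = -1, c_2 = -3.
q(ln 3) = (-1)(3^1)(1) + (-3)(3^5)(1) = -732.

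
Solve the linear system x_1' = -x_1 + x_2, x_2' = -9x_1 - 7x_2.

Coefficient matrix A = [[-1, 1], [-9, -7]].
Characteristic polynomial det(A - λI) = λ^2 + 8λ + 16 = 0.
Single eigenvalue λ = -4 with algebraic multiplicity 2.
Eigenvector v = (1,-3); generalized eigenvector w with (A-λI)w=v is (0,1).
General solution: e^(-4t)[K_1·v + K_2·(t·v + w)].

x_1(t) = K_1e^(-4t) + K_2te^(-4t), x_2(t) = -3K_1e^(-4t) - 3K_2te^(-4t) + K_2e^(-4t)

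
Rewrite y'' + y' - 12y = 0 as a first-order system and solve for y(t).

Let x_1 = y, x_2 = y'. Then x_1' = x_2 and x_2' = 12x_1 - x_2.
A = [[0,1],[12,-1]]; det(A-λI) = λ^2 + λ - 12.
Eigenvalues λ = -4, 3 with eigenvectors (1,-4), (1,3).

y(t) = K_1e^(-4t) + K_2e^(3t)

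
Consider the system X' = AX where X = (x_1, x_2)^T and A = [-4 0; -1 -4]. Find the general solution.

x_1(t) = K_2e^(-4t), x_2(t) = -K_1e^(-4t) - K_2te^(-4t) - K_2e^(-4t)

Coefficient matrix A = [[-4, 0], [-1, -4]].
Characteristic polynomial det(A - λI) = λ^2 + 8λ + 16 = 0.
Single eigenvalue λ = -4 with algebraic multiplicity 2.
Eigenvector v = (0,-1); generalized eigenvector w with (A-λI)w=v is (1,-1).
General solution: e^(-4t)[K_1·v + K_2·(t·v + w)].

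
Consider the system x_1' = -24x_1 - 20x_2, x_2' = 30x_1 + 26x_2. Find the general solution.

x_1(t) = 2C_1e^(6t) - C_2e^(-4t), x_2(t) = -3C_1e^(6t) + C_2e^(-4t)

Coefficient matrix A = [[-24, -20], [30, 26]].
Characteristic polynomial det(A - λI) = λ^2 - 2λ - 24 = 0.
Eigenvalues λ = 6, -4.
For λ=6: (A-λI) row 1 is [-30, -20], so an eigenvector is (2, -3).
For λ=-4: (A-λI) row 1 is [-20, -20], so an eigenvector is (-1, 1).
General solution: C_1e^(6t)(2,-3) + C_2e^(-4t)(-1,1).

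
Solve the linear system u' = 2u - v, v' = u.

Coefficient matrix A = [[2, -1], [1, 0]].
Characteristic polynomial det(A - λI) = λ^2 - 2λ + 1 = 0.
Single eigenvalue λ = 1 with algebraic multiplicity 2.
Eigenvector v = (1,1); generalized eigenvector w with (A-λI)w=v is (-1,-2).
General solution: e^(t)[C_1·v + C_2·(t·v + w)].

u(t) = C_1e^(t) + C_2te^(t) - C_2e^(t), v(t) = C_1e^(t) + C_2te^(t) - 2C_2e^(t)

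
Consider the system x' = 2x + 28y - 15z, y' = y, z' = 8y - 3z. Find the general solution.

Coefficient matrix A = [[2, 28, -15], [0, 1, 0], [0, 8, -3]].
det(A - λI) = 0 gives eigenvalues λ = 2, 1, -3.
For λ=2: eigenvector (1,0,0).
For λ=1: eigenvector (2,1,2).
For λ=-3: eigenvector (3,0,1).
General solution: C_1e^(2t)(1,0,0) + C_2e^(t)(2,1,2) + C_3e^(-3t)(3,0,1).

x(t) = C_1e^(2t) + 2C_2e^(t) + 3C_3e^(-3t), y(t) = C_2e^(t), z(t) = 2C_2e^(t) + C_3e^(-3t)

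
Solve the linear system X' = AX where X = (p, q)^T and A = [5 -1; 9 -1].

Coefficient matrix A = [[5, -1], [9, -1]].
Characteristic polynomial det(A - λI) = λ^2 - 4λ + 4 = 0.
Single eigenvalue λ = 2 with algebraic multiplicity 2.
Eigenvector v = (1,3); generalized eigenvector w with (A-λI)w=v is (1,2).
General solution: e^(2t)[C_1·v + C_2·(t·v + w)].

p(t) = C_1e^(2t) + C_2te^(2t) + C_2e^(2t), q(t) = 3C_1e^(2t) + 3C_2te^(2t) + 2C_2e^(2t)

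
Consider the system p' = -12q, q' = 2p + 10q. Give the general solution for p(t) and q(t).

p(t) = -3c_1e^(4t) - 2c_2e^(6t), q(t) = c_1e^(4t) + c_2e^(6t)

Coefficient matrix A = [[0, -12], [2, 10]].
Characteristic polynomial det(A - λI) = λ^2 - 10λ + 24 = 0.
Eigenvalues λ = 4, 6.
For λ=4: (A-λI) row 1 is [-4, -12], so an eigenvector is (-3, 1).
For λ=6: (A-λI) row 1 is [-6, -12], so an eigenvector is (-2, 1).
General solution: c_1e^(4t)(-3,1) + c_2e^(6t)(-2,1).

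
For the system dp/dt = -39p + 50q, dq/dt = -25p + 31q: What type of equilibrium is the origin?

A = [[-39,50],[-25,31]]; det(A-λI) = λ^2 + 8λ + 41.
λ = -4 ± 5i: negative real part.

stable spiral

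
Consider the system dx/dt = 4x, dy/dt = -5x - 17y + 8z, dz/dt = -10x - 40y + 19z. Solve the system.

Coefficient matrix A = [[4, 0, 0], [-5, -17, 8], [-10, -40, 19]].
det(A - λI) = 0 gives eigenvalues λ = 4, -1, 3.
For λ=4: eigenvector (1,-1,-2).
For λ=-1: eigenvector (0,1,2).
For λ=3: eigenvector (0,2,5).
General solution: K_1e^(4t)(1,-1,-2) + K_2e^(-t)(0,1,2) + K_3e^(3t)(0,2,5).

x(t) = K_1e^(4t), y(t) = -K_1e^(4t) + K_2e^(-t) + 2K_3e^(3t), z(t) = -2K_1e^(4t) + 2K_2e^(-t) + 5K_3e^(3t)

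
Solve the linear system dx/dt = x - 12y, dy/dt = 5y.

Coefficient matrix A = [[1, -12], [0, 5]].
Characteristic polynomial det(A - λI) = λ^2 - 6λ + 5 = 0.
Eigenvalues λ = 1, 5.
For λ=1: (A-λI) row 1 is [0, -12], so an eigenvector is (-1, 0).
For λ=5: (A-λI) row 1 is [-4, -12], so an eigenvector is (3, -1).
General solution: K_1e^(t)(-1,0) + K_2e^(5t)(3,-1).

x(t) = -K_1e^(t) + 3K_2e^(5t), y(t) = -K_2e^(5t)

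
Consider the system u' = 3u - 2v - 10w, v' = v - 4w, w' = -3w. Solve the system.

u(t) = 2c_1e^(-3t) + c_2e^(3t) - c_3e^(t), v(t) = c_1e^(-3t) - c_3e^(t), w(t) = c_1e^(-3t)

Coefficient matrix A = [[3, -2, -10], [0, 1, -4], [0, 0, -3]].
det(A - λI) = 0 gives eigenvalues λ = -3, 3, 1.
For λ=-3: eigenvector (2,1,1).
For λ=3: eigenvector (1,0,0).
For λ=1: eigenvector (-1,-1,0).
General solution: c_1e^(-3t)(2,1,1) + c_2e^(3t)(1,0,0) + c_3e^(t)(-1,-1,0).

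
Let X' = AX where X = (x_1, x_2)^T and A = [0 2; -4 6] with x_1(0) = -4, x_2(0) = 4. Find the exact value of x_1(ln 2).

80

A = [[0,2],[-4,6]]; eigenvalues λ = 2, 4.
Eigenvectors: (1,1) for λ=2, (1,2) for λ=4.
From the initial condition, c_1 = -12, c_2 = 8.
x_1(ln 2) = (-12)(2^2)(1) + (8)(2^4)(1) = 80.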